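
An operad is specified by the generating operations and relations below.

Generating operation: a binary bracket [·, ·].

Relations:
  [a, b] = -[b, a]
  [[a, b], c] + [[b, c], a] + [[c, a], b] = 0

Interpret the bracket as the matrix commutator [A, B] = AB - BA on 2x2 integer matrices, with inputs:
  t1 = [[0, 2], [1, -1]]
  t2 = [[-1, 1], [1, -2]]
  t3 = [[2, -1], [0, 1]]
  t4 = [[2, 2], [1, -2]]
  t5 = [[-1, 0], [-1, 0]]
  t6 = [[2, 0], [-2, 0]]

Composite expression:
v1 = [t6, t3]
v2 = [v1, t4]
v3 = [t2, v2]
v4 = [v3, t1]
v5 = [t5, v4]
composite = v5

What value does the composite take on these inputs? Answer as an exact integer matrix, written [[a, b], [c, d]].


[[-12, 12], [56, 12]]

[t6, t3] = [[-2, -2], [-2, 2]]
[[t6, t3], t4] = [[2, 0], [-4, -2]]
[t2, [[t6, t3], t4]] = [[-4, -4], [8, 4]]
[[t2, [[t6, t3], t4]], t1] = [[-20, -12], [16, 20]]
[t5, [[t2, [[t6, t3], t4]], t1]] = [[-12, 12], [56, 12]]


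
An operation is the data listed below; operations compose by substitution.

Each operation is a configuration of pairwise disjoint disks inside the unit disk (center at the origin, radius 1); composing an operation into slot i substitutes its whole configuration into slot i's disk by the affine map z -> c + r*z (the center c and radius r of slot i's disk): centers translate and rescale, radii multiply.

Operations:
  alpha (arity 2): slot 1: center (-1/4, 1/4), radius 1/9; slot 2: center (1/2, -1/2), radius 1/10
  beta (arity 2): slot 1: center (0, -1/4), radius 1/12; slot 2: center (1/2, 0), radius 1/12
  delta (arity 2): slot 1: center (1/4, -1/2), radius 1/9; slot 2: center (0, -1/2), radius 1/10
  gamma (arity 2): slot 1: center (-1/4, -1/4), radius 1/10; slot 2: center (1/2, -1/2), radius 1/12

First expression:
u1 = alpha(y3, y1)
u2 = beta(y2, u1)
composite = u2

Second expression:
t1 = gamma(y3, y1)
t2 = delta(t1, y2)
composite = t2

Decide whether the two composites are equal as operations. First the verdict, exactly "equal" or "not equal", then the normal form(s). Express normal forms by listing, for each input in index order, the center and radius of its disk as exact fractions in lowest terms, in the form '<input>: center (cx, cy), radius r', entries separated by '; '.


Normal form of the first expression: y1: center (13/24, -1/24), radius 1/120; y2: center (0, -1/4), radius 1/12; y3: center (23/48, 1/48), radius 1/108
Normal form of the second expression: y1: center (11/36, -5/9), radius 1/108; y2: center (0, -1/2), radius 1/10; y3: center (2/9, -19/36), radius 1/90
The forms do not match — not equal.

not equal: they reduce to y1: center (13/24, -1/24), radius 1/120; y2: center (0, -1/4), radius 1/12; y3: center (23/48, 1/48), radius 1/108 and y1: center (11/36, -5/9), radius 1/108; y2: center (0, -1/2), radius 1/10; y3: center (2/9, -19/36), radius 1/90


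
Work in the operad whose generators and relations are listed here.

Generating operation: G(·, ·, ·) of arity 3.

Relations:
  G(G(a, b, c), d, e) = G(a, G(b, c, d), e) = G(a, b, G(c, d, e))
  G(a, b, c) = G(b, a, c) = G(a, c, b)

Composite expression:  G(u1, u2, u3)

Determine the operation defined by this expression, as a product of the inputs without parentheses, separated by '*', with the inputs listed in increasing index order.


Shape and order are irrelevant to G; the u-input set decides.
G(u1, u2, u3) flattens to u1 * u2 * u3
sorting the factors by input index: u1 * u2 * u3

u1 * u2 * u3


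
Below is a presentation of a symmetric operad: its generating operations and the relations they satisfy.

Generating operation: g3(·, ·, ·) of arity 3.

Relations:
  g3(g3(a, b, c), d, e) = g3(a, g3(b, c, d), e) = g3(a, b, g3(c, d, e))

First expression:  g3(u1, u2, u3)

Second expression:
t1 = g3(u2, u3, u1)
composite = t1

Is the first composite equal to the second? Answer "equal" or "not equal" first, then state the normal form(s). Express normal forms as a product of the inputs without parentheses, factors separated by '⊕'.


not equal; the first gives u1 ⊕ u2 ⊕ u3 and the second u2 ⊕ u3 ⊕ u1

Reducing the first expression gives u1 ⊕ u2 ⊕ u3
Reducing the second expression gives u2 ⊕ u3 ⊕ u1
The normal forms differ: not equal.


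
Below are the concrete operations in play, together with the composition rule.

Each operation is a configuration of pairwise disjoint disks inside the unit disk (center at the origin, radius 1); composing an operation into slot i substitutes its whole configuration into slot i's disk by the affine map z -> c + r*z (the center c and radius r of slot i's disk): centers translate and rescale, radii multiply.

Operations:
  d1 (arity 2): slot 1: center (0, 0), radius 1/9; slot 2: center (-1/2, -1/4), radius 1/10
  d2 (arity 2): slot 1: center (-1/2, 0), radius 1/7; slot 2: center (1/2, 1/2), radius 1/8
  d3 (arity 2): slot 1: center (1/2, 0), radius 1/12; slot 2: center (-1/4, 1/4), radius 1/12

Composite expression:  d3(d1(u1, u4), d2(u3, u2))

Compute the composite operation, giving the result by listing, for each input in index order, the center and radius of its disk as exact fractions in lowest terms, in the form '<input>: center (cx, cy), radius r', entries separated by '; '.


u1: center (1/2, 0), radius 1/108; u2: center (-5/24, 7/24), radius 1/96; u3: center (-7/24, 1/4), radius 1/84; u4: center (11/24, -1/48), radius 1/120

Each u-disk chains the slot maps above it in d3; radii multiply.
tracing u1 down its 2-map path: center (1/2, 0), radius 1/108
tracing u4 down its 2-map path: center (11/24, -1/48), radius 1/120
tracing u3 down its 2-map path: center (-7/24, 1/4), radius 1/84
tracing u2 down its 2-map path: center (-5/24, 7/24), radius 1/96


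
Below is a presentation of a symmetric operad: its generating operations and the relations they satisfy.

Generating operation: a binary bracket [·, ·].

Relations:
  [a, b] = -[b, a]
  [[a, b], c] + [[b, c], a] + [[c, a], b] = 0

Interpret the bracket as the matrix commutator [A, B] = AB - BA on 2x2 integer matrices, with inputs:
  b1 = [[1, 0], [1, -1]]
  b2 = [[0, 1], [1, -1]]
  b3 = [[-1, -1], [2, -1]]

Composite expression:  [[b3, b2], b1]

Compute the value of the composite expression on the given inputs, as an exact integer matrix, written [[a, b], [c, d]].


[[1, -2], [10, -1]]

[b3, b2] = [[-3, 1], [2, 3]]
[[b3, b2], b1] = [[1, -2], [10, -1]]


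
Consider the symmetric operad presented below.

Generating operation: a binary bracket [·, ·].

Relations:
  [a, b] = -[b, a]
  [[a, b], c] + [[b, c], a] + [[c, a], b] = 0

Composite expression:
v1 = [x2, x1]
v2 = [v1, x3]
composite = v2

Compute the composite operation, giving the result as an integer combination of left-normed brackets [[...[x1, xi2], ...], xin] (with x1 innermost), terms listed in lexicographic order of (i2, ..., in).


-[[x1, x2], x3]

Antisymmetry and Jacobi reduce to x1-anchored left-normed brackets.
Composite bracket: [[x2, x1], x3]
Applying ab - ba throughout gives 4 signed words (2^2 = 4).
Collect the words opening with x1:
  x1x2x3 (sign -1) contributes -[[x1, x2], x3]


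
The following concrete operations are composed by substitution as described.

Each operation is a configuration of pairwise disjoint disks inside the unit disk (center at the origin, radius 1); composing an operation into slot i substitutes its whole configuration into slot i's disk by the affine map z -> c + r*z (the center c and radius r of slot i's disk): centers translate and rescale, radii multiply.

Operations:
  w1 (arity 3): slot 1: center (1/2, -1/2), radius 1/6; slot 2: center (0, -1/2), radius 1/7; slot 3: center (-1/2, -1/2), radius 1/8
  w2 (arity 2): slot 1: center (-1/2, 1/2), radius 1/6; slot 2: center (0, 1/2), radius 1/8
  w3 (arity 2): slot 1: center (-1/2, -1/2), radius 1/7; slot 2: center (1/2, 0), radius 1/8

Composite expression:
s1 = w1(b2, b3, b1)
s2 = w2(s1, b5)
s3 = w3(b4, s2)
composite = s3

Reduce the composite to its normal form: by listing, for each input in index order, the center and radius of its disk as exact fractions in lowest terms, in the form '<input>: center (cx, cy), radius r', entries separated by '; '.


b1: center (41/96, 5/96), radius 1/384; b2: center (43/96, 5/96), radius 1/288; b3: center (7/16, 5/96), radius 1/336; b4: center (-1/2, -1/2), radius 1/7; b5: center (1/2, 1/16), radius 1/64

Nesting under w3 composes maps z -> c + r*z down each b-path.
b4 passes through 1 substitution, ending at center (-1/2, -1/2), radius 1/7
b2 passes through 3 substitutions, ending at center (43/96, 5/96), radius 1/288
b3 passes through 3 substitutions, ending at center (7/16, 5/96), radius 1/336
b1 passes through 3 substitutions, ending at center (41/96, 5/96), radius 1/384
b5 passes through 2 substitutions, ending at center (1/2, 1/16), radius 1/64


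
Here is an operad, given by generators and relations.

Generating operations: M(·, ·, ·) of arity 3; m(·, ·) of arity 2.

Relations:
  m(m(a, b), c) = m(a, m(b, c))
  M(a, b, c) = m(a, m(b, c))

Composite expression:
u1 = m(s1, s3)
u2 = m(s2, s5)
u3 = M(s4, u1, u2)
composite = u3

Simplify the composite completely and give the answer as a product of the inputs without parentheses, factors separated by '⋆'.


Key point: M is associative — brackets drop, the s-order remains.
m(s1, s3) reduces to s1 ⋆ s3
m(s2, s5) reduces to s2 ⋆ s5
M(s4, m(s1, s3), m(s2, s5)) reduces to s4 ⋆ s1 ⋆ s3 ⋆ s2 ⋆ s5

s4 ⋆ s1 ⋆ s3 ⋆ s2 ⋆ s5


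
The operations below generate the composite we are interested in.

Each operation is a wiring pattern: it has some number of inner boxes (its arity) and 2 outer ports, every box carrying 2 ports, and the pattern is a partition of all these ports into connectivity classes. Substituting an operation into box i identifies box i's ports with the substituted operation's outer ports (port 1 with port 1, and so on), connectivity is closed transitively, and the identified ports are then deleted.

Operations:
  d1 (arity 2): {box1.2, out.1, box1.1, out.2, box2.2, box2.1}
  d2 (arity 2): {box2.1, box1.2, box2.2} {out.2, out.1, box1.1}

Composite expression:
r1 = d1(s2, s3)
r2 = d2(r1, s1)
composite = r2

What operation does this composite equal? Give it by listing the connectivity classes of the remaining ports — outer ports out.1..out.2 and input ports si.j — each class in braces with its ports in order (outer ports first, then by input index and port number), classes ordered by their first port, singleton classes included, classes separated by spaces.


{out.1, out.2, s1.1, s1.2, s2.1, s2.2, s3.1, s3.2}

Substituting into d2 glues patterns; closure does the rest.
stage d1: inputs (s2, s3), connectivity {out.1, out.2, s2.1, s2.2, s3.1, s3.2}, out.j its boundary
stage d2: inputs (s2, s3, s1), connectivity {out.1, out.2, s1.1, s1.2, s2.1, s2.2, s3.1, s3.2}, out.j its boundary


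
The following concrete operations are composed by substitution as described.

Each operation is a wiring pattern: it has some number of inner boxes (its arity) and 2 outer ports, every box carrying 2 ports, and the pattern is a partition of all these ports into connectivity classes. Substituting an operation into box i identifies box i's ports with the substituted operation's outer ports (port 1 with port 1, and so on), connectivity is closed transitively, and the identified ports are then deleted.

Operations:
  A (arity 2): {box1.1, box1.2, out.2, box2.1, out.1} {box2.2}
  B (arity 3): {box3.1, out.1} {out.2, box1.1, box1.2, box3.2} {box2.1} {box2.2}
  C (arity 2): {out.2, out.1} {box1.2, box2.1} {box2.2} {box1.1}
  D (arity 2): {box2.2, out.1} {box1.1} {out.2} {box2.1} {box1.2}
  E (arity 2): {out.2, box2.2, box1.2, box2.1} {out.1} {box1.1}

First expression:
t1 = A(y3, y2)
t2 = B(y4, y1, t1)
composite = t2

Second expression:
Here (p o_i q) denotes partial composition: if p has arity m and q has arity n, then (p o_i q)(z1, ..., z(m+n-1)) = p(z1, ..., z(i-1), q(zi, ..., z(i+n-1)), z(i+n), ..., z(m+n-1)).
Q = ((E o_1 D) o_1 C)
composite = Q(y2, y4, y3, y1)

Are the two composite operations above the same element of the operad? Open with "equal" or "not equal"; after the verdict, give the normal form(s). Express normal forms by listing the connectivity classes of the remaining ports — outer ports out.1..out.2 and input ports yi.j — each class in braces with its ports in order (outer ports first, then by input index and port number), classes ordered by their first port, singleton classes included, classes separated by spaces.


not equal: they reduce to {out.1, out.2, y2.1, y3.1, y3.2, y4.1, y4.2} {y1.1} {y1.2} {y2.2} and {out.1} {out.2, y1.1, y1.2} {y2.1} {y2.2, y4.1} {y3.1} {y3.2} {y4.2}

The first expression reduces to {out.1, out.2, y2.1, y3.1, y3.2, y4.1, y4.2} {y1.1} {y1.2} {y2.2}
The second expression reduces to {out.1} {out.2, y1.1, y1.2} {y2.1} {y2.2, y4.1} {y3.1} {y3.2} {y4.2}
Distinct normal forms: not equal.


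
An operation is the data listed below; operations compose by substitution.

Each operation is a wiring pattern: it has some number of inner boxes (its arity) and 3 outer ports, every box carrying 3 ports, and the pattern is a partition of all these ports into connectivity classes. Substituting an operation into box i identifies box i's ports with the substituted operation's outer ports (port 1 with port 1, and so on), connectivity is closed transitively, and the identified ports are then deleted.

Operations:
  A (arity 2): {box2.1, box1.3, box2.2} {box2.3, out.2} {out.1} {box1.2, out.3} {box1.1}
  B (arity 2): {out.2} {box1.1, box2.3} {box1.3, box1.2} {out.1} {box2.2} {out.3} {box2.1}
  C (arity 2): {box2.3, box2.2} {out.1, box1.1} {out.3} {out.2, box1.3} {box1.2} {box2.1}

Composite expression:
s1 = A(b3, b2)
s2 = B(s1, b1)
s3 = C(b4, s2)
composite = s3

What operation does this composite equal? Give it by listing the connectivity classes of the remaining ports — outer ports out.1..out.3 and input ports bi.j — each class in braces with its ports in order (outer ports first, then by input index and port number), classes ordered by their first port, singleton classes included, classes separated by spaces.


Reachability decides: close wires over C-identified ports.
the subtree at A composes to {out.1} {out.2, b2.3} {out.3, b3.2} {b2.1, b2.2, b3.3} {b3.1} on (b3, b2); out.j = own outer ports
the subtree at B composes to {out.1} {out.2} {out.3} {b1.1} {b1.2} {b1.3} {b2.1, b2.2, b3.3} {b2.3, b3.2} {b3.1} on (b3, b2, b1); out.j = own outer ports
the subtree at C composes to {out.1, b4.1} {out.2, b4.3} {out.3} {b1.1} {b1.2} {b1.3} {b2.1, b2.2, b3.3} {b2.3, b3.2} {b3.1} {b4.2} on (b4, b3, b2, b1); out.j = own outer ports

{out.1, b4.1} {out.2, b4.3} {out.3} {b1.1} {b1.2} {b1.3} {b2.1, b2.2, b3.3} {b2.3, b3.2} {b3.1} {b4.2}


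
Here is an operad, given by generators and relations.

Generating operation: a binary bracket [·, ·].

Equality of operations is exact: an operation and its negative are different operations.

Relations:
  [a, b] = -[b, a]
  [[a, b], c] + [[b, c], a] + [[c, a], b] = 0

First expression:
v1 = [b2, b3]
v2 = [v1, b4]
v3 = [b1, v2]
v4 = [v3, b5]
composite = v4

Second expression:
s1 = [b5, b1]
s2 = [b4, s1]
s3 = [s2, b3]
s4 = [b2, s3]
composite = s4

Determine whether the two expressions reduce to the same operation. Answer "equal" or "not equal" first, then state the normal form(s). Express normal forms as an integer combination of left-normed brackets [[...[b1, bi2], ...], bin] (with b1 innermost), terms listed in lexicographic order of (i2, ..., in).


not equal; first: [[[[b1, b2], b3], b4], b5] - [[[[b1, b3], b2], b4], b5] - [[[[b1, b4], b2], b3], b5] + [[[[b1, b4], b3], b2], b5]; second: -[[[[b1, b5], b4], b3], b2]

Normal form of the first expression: [[[[b1, b2], b3], b4], b5] - [[[[b1, b3], b2], b4], b5] - [[[[b1, b4], b2], b3], b5] + [[[[b1, b4], b3], b2], b5]
Normal form of the second expression: -[[[[b1, b5], b4], b3], b2]
Distinct normal forms: not equal.


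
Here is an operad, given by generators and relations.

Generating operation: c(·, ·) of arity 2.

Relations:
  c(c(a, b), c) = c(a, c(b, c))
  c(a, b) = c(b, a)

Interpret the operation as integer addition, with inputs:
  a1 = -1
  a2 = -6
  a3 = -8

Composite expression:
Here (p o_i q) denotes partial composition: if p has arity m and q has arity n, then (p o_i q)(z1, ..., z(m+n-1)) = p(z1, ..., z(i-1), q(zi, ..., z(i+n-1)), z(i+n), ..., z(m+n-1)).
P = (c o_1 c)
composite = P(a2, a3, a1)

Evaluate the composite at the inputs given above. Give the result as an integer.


-15


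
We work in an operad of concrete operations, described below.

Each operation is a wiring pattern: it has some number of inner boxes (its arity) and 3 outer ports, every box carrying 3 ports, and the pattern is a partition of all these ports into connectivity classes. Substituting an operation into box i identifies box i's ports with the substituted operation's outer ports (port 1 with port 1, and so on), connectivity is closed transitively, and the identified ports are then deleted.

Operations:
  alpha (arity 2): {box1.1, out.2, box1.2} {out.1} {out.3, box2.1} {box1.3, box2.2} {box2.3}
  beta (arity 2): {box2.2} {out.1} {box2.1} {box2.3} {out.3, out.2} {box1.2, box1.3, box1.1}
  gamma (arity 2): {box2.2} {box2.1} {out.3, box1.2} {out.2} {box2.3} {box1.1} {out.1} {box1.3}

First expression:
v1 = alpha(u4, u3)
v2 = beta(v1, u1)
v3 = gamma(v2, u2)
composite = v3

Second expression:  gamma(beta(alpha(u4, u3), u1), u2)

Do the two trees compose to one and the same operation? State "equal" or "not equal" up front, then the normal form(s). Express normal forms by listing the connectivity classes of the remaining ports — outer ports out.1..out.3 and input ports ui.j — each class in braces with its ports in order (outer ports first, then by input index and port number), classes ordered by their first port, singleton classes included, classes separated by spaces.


equal: each reduces to {out.1} {out.2} {out.3} {u1.1} {u1.2} {u1.3} {u2.1} {u2.2} {u2.3} {u3.1, u4.1, u4.2} {u3.2, u4.3} {u3.3}

Normal form of the first expression: {out.1} {out.2} {out.3} {u1.1} {u1.2} {u1.3} {u2.1} {u2.2} {u2.3} {u3.1, u4.1, u4.2} {u3.2, u4.3} {u3.3}
Normal form of the second expression: {out.1} {out.2} {out.3} {u1.1} {u1.2} {u1.3} {u2.1} {u2.2} {u2.3} {u3.1, u4.1, u4.2} {u3.2, u4.3} {u3.3}
Both agree, so they are equal.


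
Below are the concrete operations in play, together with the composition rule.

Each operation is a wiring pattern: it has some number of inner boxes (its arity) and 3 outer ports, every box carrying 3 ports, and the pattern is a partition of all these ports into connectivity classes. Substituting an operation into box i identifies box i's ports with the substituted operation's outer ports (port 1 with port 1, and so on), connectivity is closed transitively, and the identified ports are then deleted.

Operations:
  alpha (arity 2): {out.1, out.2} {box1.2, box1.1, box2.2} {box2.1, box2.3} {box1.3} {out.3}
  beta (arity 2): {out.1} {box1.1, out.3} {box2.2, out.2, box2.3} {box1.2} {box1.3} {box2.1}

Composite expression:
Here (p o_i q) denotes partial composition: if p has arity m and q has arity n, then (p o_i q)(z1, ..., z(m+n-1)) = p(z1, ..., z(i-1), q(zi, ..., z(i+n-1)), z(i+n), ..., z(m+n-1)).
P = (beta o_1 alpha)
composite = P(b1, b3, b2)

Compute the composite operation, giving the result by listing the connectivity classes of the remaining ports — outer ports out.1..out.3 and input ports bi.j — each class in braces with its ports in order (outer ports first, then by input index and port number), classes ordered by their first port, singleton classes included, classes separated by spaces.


{out.1} {out.2, b2.2, b2.3} {out.3} {b1.1, b1.2, b3.2} {b1.3} {b2.1} {b3.1, b3.3}

Connectivity passes through glued beta-boundaries; trace each wire chain.
through alpha, on inputs (b1, b3): {out.1, out.2} {out.3} {b1.1, b1.2, b3.2} {b1.3} {b3.1, b3.3} (out.j = stage outer ports)
through beta, on inputs (b1, b3, b2): {out.1} {out.2, b2.2, b2.3} {out.3} {b1.1, b1.2, b3.2} {b1.3} {b2.1} {b3.1, b3.3} (out.j = stage outer ports)


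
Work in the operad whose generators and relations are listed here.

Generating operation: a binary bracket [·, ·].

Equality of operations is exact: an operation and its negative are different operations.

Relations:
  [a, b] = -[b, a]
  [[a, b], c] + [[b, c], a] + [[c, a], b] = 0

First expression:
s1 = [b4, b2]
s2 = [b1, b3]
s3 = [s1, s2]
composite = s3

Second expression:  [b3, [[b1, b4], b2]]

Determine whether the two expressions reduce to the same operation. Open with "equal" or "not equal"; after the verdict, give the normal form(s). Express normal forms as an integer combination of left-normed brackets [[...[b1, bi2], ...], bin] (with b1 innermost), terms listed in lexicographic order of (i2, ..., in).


not equal; the first gives [[[b1, b3], b2], b4] - [[[b1, b3], b4], b2] and the second -[[[b1, b4], b2], b3]

Reducing the first expression gives [[[b1, b3], b2], b4] - [[[b1, b3], b4], b2]
Reducing the second expression gives -[[[b1, b4], b2], b3]
Different reductions; not equal.


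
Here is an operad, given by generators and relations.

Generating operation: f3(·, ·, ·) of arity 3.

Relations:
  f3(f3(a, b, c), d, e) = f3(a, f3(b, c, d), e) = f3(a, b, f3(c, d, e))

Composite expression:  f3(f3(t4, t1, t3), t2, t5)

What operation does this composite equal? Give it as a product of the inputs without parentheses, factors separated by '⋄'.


t4 ⋄ t1 ⋄ t3 ⋄ t2 ⋄ t5


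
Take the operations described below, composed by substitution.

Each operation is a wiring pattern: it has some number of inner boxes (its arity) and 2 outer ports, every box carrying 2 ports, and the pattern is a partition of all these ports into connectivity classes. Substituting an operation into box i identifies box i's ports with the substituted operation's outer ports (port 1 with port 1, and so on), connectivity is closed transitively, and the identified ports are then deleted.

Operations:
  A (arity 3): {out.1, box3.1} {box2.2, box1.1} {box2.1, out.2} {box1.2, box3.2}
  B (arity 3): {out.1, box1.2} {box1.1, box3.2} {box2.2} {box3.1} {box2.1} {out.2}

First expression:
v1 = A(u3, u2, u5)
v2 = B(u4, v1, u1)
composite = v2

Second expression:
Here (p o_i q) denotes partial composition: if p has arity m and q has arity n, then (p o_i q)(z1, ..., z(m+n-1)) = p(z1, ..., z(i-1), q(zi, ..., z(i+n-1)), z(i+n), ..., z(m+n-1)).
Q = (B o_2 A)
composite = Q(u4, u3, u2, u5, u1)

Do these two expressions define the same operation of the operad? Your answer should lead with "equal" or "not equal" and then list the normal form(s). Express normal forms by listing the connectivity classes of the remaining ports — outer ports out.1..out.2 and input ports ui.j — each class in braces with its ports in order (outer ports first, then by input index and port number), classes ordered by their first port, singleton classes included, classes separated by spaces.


equal; the common form is {out.1, u4.2} {out.2} {u1.1} {u1.2, u4.1} {u2.1} {u2.2, u3.1} {u3.2, u5.2} {u5.1}

In normal form, the first expression is {out.1, u4.2} {out.2} {u1.1} {u1.2, u4.1} {u2.1} {u2.2, u3.1} {u3.2, u5.2} {u5.1}
In normal form, the second expression is {out.1, u4.2} {out.2} {u1.1} {u1.2, u4.1} {u2.1} {u2.2, u3.1} {u3.2, u5.2} {u5.1}
Identical normal forms: equal.


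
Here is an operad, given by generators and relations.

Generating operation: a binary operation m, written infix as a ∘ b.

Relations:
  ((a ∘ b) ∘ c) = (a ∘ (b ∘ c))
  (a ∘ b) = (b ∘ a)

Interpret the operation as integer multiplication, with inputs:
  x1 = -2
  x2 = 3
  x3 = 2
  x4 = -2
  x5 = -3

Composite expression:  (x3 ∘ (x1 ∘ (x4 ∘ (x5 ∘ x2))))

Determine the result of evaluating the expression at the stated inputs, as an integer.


-72

(x5 ∘ x2) = -9
(x4 ∘ (x5 ∘ x2)) = 18
(x1 ∘ (x4 ∘ (x5 ∘ x2))) = -36
(x3 ∘ (x1 ∘ (x4 ∘ (x5 ∘ x2)))) = -72


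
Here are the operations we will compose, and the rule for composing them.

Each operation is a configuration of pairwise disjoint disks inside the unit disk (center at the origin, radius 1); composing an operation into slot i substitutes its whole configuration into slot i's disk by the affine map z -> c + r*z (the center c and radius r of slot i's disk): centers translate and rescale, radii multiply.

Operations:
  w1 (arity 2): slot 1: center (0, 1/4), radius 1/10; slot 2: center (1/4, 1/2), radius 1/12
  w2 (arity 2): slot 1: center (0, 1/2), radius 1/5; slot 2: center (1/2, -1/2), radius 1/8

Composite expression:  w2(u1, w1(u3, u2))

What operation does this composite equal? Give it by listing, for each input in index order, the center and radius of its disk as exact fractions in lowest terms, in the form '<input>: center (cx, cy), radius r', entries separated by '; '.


u1: center (0, 1/2), radius 1/5; u2: center (17/32, -7/16), radius 1/96; u3: center (1/2, -15/32), radius 1/80


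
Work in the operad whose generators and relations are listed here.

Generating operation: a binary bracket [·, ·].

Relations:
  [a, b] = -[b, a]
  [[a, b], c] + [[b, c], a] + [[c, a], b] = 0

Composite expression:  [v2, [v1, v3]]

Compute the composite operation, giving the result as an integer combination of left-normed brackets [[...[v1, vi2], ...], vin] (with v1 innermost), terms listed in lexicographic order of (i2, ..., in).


Expand each bracket as ab - ba; the v1-initial words give the coefficients.
Composite bracket: [v2, [v1, v3]]
Full expansion: 4 signed words from ab - ba (2^2 = 4).
The v1-initial words carry the normal form:
  sign of v1v3v2 is -1, so it contributes -[[v1, v3], v2]

-[[v1, v3], v2]


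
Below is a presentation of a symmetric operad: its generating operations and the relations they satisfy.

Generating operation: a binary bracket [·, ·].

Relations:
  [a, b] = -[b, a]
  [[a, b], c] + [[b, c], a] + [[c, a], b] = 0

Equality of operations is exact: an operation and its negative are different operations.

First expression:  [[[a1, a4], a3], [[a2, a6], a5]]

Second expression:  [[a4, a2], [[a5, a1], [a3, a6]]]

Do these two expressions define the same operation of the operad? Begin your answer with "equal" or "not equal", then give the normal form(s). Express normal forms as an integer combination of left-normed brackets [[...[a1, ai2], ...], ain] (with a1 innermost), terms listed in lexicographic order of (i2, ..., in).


The first expression reduces to [[[[[a1, a4], a3], a2], a6], a5] - [[[[[a1, a4], a3], a5], a2], a6] + [[[[[a1, a4], a3], a5], a6], a2] - [[[[[a1, a4], a3], a6], a2], a5]
The second expression reduces to -[[[[[a1, a5], a3], a6], a2], a4] + [[[[[a1, a5], a3], a6], a4], a2] + [[[[[a1, a5], a6], a3], a2], a4] - [[[[[a1, a5], a6], a3], a4], a2]
Distinct normal forms: not equal.

not equal; the first gives [[[[[a1, a4], a3], a2], a6], a5] - [[[[[a1, a4], a3], a5], a2], a6] + [[[[[a1, a4], a3], a5], a6], a2] - [[[[[a1, a4], a3], a6], a2], a5] and the second -[[[[[a1, a5], a3], a6], a2], a4] + [[[[[a1, a5], a3], a6], a4], a2] + [[[[[a1, a5], a6], a3], a2], a4] - [[[[[a1, a5], a6], a3], a4], a2]


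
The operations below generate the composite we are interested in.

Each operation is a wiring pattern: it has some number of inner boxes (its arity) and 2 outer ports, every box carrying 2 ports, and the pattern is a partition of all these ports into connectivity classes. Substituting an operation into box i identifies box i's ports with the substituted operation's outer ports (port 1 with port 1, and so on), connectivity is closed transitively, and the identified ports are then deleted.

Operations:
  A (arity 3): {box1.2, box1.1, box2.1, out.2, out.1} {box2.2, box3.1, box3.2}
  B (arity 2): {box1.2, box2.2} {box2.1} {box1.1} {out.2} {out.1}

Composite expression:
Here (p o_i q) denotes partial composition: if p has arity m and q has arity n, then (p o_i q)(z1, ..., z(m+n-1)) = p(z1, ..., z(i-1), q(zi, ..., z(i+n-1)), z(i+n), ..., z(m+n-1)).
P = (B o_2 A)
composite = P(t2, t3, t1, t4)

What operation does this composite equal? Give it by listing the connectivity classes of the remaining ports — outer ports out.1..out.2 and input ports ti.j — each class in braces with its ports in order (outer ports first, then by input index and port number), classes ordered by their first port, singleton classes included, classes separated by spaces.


{out.1} {out.2} {t1.1, t2.2, t3.1, t3.2} {t1.2, t4.1, t4.2} {t2.1}

After gluing at B, chains via deleted ports link the t-ports.
after A, the pattern on (t3, t1, t4) reads {out.1, out.2, t1.1, t3.1, t3.2} {t1.2, t4.1, t4.2} (out.j = its outer ports)
after B, the pattern on (t2, t3, t1, t4) reads {out.1} {out.2} {t1.1, t2.2, t3.1, t3.2} {t1.2, t4.1, t4.2} {t2.1} (out.j = its outer ports)


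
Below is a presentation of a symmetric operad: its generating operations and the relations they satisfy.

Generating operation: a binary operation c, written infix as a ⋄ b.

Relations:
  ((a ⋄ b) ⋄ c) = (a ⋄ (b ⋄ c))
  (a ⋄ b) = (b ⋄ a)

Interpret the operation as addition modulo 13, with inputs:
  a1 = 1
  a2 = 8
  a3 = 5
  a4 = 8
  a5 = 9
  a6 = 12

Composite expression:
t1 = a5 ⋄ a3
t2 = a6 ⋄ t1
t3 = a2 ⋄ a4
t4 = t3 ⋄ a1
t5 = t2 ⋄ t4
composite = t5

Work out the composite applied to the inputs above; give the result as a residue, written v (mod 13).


4 (mod 13)


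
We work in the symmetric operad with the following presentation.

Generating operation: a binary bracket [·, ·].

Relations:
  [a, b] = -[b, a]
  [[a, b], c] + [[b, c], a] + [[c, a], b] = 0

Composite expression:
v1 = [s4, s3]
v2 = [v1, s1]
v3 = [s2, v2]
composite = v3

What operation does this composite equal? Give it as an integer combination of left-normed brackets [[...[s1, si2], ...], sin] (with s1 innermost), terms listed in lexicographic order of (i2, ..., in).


Expand each bracket as ab - ba; the s1-initial words give the coefficients.
Composite bracket: [s2, [[s4, s3], s1]]
Applying ab - ba throughout gives 8 signed words (2^3 = 8).
Only words starting with s1 matter:
  word s1s3s4s2 has sign -1, contributing -[[[s1, s3], s4], s2]
  word s1s4s3s2 has sign +1, contributing +[[[s1, s4], s3], s2]

-[[[s1, s3], s4], s2] + [[[s1, s4], s3], s2]


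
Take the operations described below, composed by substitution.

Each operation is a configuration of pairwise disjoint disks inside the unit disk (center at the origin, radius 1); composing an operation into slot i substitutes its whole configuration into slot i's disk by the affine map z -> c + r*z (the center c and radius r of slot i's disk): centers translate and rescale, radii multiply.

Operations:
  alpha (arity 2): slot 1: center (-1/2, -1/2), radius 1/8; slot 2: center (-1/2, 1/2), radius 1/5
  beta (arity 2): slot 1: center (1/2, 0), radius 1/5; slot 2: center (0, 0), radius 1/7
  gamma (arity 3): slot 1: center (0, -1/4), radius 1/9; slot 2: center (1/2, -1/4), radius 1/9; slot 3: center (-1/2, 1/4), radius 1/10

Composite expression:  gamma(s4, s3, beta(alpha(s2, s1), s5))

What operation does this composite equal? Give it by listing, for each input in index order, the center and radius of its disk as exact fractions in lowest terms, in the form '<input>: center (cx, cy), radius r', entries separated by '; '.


s1: center (-23/50, 13/50), radius 1/250; s2: center (-23/50, 6/25), radius 1/400; s3: center (1/2, -1/4), radius 1/9; s4: center (0, -1/4), radius 1/9; s5: center (-1/2, 1/4), radius 1/70

Each s-disk chains the slot maps above it in gamma; radii multiply.
s4 passes through 1 substitution, ending at center (0, -1/4), radius 1/9
s3 passes through 1 substitution, ending at center (1/2, -1/4), radius 1/9
s2 passes through 3 substitutions, ending at center (-23/50, 6/25), radius 1/400
s1 passes through 3 substitutions, ending at center (-23/50, 13/50), radius 1/250
s5 passes through 2 substitutions, ending at center (-1/2, 1/4), radius 1/70


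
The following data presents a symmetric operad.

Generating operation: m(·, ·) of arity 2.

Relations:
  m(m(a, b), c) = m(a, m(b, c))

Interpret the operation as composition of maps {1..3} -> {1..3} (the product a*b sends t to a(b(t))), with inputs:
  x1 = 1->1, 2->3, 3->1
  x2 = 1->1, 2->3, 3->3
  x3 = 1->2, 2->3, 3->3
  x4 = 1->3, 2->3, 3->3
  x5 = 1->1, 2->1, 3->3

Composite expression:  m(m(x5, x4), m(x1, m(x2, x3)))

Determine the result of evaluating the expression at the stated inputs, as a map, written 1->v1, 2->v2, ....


m(x5, x4) = 1->3, 2->3, 3->3
m(x2, x3) = 1->3, 2->3, 3->3
m(x1, m(x2, x3)) = 1->1, 2->1, 3->1
m(m(x5, x4), m(x1, m(x2, x3))) = 1->3, 2->3, 3->3

1->3, 2->3, 3->3


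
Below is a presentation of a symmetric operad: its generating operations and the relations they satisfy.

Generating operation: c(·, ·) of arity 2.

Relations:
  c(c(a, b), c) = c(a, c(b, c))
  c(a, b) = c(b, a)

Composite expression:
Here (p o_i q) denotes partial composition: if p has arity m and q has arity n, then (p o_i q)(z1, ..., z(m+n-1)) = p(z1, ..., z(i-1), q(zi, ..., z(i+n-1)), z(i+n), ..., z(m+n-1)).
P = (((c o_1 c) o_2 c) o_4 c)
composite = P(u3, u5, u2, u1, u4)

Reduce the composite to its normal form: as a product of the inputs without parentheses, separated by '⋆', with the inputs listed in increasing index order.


u1 ⋆ u2 ⋆ u3 ⋆ u4 ⋆ u5

Both nesting and order wash out for c; what remains is which u's occur.
c(u5, u2) flattens to u5 ⋆ u2
c(u3, c(u5, u2)) flattens to u3 ⋆ u5 ⋆ u2
c(u1, u4) flattens to u1 ⋆ u4
c(c(u3, c(u5, u2)), c(u1, u4)) flattens to u3 ⋆ u5 ⋆ u2 ⋆ u1 ⋆ u4
sorting the factors by input index: u1 ⋆ u2 ⋆ u3 ⋆ u4 ⋆ u5


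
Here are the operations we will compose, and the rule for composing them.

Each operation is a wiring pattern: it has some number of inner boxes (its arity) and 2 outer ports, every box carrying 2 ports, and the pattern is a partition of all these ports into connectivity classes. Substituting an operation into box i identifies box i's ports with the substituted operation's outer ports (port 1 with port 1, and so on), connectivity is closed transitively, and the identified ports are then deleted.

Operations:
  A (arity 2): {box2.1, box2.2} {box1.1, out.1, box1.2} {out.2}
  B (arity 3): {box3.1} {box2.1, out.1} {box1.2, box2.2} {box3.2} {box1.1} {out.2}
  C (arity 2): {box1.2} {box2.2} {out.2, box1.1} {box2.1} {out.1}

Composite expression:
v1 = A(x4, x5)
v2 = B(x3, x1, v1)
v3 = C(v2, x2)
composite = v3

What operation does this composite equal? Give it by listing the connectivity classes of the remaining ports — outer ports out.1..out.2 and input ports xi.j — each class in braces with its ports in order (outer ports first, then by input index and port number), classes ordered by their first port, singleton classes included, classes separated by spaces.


{out.1} {out.2, x1.1} {x1.2, x3.2} {x2.1} {x2.2} {x3.1} {x4.1, x4.2} {x5.1, x5.2}

Two ports join when wires chain via C-identified ports.
the subtree at A composes to {out.1, x4.1, x4.2} {out.2} {x5.1, x5.2} on (x4, x5); out.j = own outer ports
the subtree at B composes to {out.1, x1.1} {out.2} {x1.2, x3.2} {x3.1} {x4.1, x4.2} {x5.1, x5.2} on (x3, x1, x4, x5); out.j = own outer ports
the subtree at C composes to {out.1} {out.2, x1.1} {x1.2, x3.2} {x2.1} {x2.2} {x3.1} {x4.1, x4.2} {x5.1, x5.2} on (x3, x1, x4, x5, x2); out.j = own outer ports


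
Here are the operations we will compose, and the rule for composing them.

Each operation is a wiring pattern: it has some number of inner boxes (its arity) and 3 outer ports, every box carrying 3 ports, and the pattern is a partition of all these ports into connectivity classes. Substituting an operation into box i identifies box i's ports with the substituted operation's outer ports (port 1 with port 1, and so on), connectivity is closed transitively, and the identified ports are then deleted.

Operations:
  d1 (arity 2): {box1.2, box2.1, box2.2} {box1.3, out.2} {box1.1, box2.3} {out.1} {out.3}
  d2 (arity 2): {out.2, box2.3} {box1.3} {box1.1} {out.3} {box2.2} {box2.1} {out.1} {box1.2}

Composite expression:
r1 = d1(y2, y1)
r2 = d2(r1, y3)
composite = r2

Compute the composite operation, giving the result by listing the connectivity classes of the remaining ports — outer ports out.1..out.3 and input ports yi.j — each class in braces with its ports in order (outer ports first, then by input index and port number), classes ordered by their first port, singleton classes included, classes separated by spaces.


{out.1} {out.2, y3.3} {out.3} {y1.1, y1.2, y2.2} {y1.3, y2.1} {y2.3} {y3.1} {y3.2}

Substituting into d2 glues patterns; closure does the rest.
through d1, on inputs (y2, y1): {out.1} {out.2, y2.3} {out.3} {y1.1, y1.2, y2.2} {y1.3, y2.1} (out.j = stage outer ports)
through d2, on inputs (y2, y1, y3): {out.1} {out.2, y3.3} {out.3} {y1.1, y1.2, y2.2} {y1.3, y2.1} {y2.3} {y3.1} {y3.2} (out.j = stage outer ports)


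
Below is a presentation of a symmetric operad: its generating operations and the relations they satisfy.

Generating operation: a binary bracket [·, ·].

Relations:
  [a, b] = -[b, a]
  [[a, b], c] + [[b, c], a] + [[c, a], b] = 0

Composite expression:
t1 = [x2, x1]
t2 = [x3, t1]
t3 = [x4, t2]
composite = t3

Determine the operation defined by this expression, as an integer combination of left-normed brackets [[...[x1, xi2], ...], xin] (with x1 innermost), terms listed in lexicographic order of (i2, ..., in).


-[[[x1, x2], x3], x4]


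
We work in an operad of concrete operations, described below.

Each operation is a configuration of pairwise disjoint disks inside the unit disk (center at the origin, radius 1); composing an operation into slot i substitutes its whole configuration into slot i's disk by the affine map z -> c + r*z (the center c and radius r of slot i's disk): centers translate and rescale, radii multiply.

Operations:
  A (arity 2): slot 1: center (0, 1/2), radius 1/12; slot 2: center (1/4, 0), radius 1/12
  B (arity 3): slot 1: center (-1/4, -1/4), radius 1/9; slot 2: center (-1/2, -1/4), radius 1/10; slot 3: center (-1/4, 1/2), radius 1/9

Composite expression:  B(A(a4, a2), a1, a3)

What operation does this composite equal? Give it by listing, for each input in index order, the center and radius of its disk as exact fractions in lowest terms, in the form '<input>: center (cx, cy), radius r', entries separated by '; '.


a1: center (-1/2, -1/4), radius 1/10; a2: center (-2/9, -1/4), radius 1/108; a3: center (-1/4, 1/2), radius 1/9; a4: center (-1/4, -7/36), radius 1/108

Below B, radii multiply path by path; the a-disk centers shift.
input a4: applying the 2 nested substitutions gives center (-1/4, -7/36), radius 1/108
input a2: applying the 2 nested substitutions gives center (-2/9, -1/4), radius 1/108
input a1: applying the 1 nested substitution gives center (-1/2, -1/4), radius 1/10
input a3: applying the 1 nested substitution gives center (-1/4, 1/2), radius 1/9


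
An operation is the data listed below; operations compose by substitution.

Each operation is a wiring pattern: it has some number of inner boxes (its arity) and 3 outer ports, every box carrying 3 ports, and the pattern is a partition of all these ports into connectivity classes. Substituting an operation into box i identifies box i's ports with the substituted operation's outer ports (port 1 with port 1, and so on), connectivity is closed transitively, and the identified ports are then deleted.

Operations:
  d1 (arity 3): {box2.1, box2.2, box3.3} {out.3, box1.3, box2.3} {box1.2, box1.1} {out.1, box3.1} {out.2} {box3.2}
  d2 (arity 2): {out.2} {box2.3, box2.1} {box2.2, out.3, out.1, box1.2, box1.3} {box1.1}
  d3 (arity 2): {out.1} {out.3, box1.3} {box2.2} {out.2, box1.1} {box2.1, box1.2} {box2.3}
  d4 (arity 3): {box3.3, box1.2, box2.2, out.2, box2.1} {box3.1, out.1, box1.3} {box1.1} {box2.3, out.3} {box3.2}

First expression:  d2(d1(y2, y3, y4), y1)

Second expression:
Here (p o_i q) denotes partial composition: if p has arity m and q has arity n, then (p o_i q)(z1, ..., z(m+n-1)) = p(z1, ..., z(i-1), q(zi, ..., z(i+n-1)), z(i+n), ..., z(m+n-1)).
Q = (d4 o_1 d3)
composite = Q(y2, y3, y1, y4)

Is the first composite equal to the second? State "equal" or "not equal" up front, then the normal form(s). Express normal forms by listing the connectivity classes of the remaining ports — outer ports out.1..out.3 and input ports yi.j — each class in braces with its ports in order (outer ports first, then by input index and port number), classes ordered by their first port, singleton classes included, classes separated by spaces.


Normal form of the first expression: {out.1, out.3, y1.2, y2.3, y3.3} {out.2} {y1.1, y1.3} {y2.1, y2.2} {y3.1, y3.2, y4.3} {y4.1} {y4.2}
Normal form of the second expression: {out.1, y2.3, y4.1} {out.2, y1.1, y1.2, y2.1, y4.3} {out.3, y1.3} {y2.2, y3.1} {y3.2} {y3.3} {y4.2}
Different reductions; not equal.

not equal — first {out.1, out.3, y1.2, y2.3, y3.3} {out.2} {y1.1, y1.3} {y2.1, y2.2} {y3.1, y3.2, y4.3} {y4.1} {y4.2}, second {out.1, y2.3, y4.1} {out.2, y1.1, y1.2, y2.1, y4.3} {out.3, y1.3} {y2.2, y3.1} {y3.2} {y3.3} {y4.2}
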